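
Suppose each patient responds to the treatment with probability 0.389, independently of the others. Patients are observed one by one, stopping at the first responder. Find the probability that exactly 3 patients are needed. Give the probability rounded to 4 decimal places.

Geometric (trials to first success), p = 0.389.
P(Y = 3) = (1−p)^2 · p = 0.37332 · 0.389 = 0.145222

0.1452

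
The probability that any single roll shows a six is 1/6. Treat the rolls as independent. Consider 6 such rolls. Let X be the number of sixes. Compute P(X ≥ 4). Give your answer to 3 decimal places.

0.009

X ~ Binomial(6, 0.166667); P(X ≥ 4) = Σ C(6,k) p^k (1−p)^(6−k) over k:
  k=4: C(6,4)·0.166667^4·0.833333^2 = 0.00804
  k=5: C(6,5)·0.166667^5·0.833333^1 = 0.00064
  k=6: C(6,6)·0.166667^6·0.833333^0 = 0.00002
Total = 0.00870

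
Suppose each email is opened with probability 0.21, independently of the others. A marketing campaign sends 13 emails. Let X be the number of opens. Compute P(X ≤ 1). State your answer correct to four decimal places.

X ~ Binomial(13, 0.21); P(X ≤ 1) = Σ C(13,k) p^k (1−p)^(13−k) over k:
  k=0: C(13,0)·0.21^0·0.79^13 = 0.046682
  k=1: C(13,1)·0.21^1·0.79^12 = 0.161320
Total = 0.208002

0.2080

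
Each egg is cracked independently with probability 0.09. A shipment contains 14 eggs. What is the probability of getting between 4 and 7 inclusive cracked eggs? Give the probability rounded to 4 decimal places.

0.0315

X ~ Binomial(14, 0.09); P(4 ≤ X ≤ 7) = Σ C(14,k) p^k (1−p)^(14−k) over k:
  k=4: C(14,4)·0.09^4·0.91^10 = 0.025575
  k=5: C(14,5)·0.09^5·0.91^9 = 0.005059
  k=6: C(14,6)·0.09^6·0.91^8 = 0.000750
  k=7: C(14,7)·0.09^7·0.91^7 = 0.000085
Total = 0.031469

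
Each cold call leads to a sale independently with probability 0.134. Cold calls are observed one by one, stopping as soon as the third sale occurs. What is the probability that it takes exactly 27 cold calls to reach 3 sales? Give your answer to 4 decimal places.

0.0248

Y = trial on which the third success occurs; negative binomial, r=3, p=0.134.
P(Y=27) = C(26,2) · p^3 · (1−p)^24
= 325 · 0.0024061 · 0.031654 = 0.024753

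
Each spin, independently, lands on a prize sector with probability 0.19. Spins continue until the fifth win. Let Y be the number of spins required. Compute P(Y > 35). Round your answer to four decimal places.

Needing more than 35 spins ⇔ fewer than 5 successes in the first 35. With X ~ Binomial(35, 0.19), P(Y > 35) = P(X ≤ 4).
  k=0: C(35,0)·0.19^0·0.81^35 = 0.000627
  k=1: C(35,1)·0.19^1·0.81^34 = 0.005144
  k=2: C(35,2)·0.19^2·0.81^33 = 0.020513
  k=3: C(35,3)·0.19^3·0.81^32 = 0.052929
  k=4: C(35,4)·0.19^4·0.81^31 = 0.099323
P(X ≤ 4) = 0.178535

0.1785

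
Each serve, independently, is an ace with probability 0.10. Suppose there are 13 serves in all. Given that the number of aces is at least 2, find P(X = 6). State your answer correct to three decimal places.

X ~ Binomial(13, 0.10). Want P(X=6 | X≥2) = P(X=6) / P(X≥2).
P(X=6) = C(13,6)·0.10^6·0.90^7 = 0.00082
P(X≥2) = 1 − 0.25419 − 0.36716 = 0.37866
Ratio = 0.00082 / 0.37866 = 0.00217

0.002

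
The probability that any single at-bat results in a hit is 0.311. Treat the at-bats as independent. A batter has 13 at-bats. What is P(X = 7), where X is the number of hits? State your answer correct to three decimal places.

0.052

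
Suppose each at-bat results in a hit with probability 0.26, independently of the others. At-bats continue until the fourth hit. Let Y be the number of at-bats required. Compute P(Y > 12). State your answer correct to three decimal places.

Needing more than 12 at-bats ⇔ fewer than 4 successes in the first 12. With X ~ Binomial(12, 0.26), P(Y > 12) = P(X ≤ 3).
  k=0: C(12,0)·0.26^0·0.74^12 = 0.02696
  k=1: C(12,1)·0.26^1·0.74^11 = 0.11369
  k=2: C(12,2)·0.26^2·0.74^10 = 0.21969
  k=3: C(12,3)·0.26^3·0.74^9 = 0.25729
P(X ≤ 3) = 0.61763

0.618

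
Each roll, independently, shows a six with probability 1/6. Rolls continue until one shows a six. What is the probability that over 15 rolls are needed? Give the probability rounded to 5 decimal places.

0.06491

Y = number of rolls to the first success; geometric, p = 0.166667.
P(Y > 15) = P(first 15 all fail) = (1−p)^15 = 0.0649055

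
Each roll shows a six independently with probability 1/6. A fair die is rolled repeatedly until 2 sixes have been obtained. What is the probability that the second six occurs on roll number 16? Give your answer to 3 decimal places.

Y = trial on which the second success occurs; negative binomial, r=2, p=0.166667.
P(Y=16) = C(15,1) · p^2 · (1−p)^14
= 15 · 0.027778 · 0.077887 = 0.03245

0.032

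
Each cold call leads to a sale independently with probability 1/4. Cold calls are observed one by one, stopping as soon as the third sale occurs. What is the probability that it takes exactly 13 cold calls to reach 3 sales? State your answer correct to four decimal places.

Y = trial on which the third success occurs; negative binomial, r=3, p=0.25.
P(Y=13) = C(12,2) · p^3 · (1−p)^10
= 66 · 0.015625 · 0.056314 = 0.058073

0.0581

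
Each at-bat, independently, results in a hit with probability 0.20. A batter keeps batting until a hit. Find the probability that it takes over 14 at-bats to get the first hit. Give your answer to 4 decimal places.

0.0440

Y = number of at-bats to the first success; geometric, p = 0.20.
P(Y > 14) = P(first 14 all fail) = (1−p)^14 = 0.043980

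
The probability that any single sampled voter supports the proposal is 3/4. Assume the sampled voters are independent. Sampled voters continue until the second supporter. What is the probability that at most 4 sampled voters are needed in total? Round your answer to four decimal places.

0.9492

Finishing within 4 sampled voters ⇔ at least 2 successes in the first 4. With X ~ Binomial(4, 0.75), P(Y ≤ 4) = 1 − P(X ≤ 1).
  k=0: C(4,0)·0.75^0·0.25^4 = 0.003906
  k=1: C(4,1)·0.75^1·0.25^3 = 0.046875
1 − 0.050781 = 0.949219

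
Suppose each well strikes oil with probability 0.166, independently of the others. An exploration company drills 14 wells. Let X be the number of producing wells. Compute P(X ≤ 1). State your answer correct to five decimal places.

X ~ Binomial(14, 0.166); P(X ≤ 1) = Σ C(14,k) p^k (1−p)^(14−k) over k:
  k=0: C(14,0)·0.166^0·0.834^14 = 0.0787634
  k=1: C(14,1)·0.166^1·0.834^13 = 0.2194799
Total = 0.2982434

0.29824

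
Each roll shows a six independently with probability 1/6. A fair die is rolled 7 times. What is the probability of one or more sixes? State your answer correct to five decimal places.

0.72092

P(at least one) = 1 − P(none) = 1 − (1 − 0.166667)^7
= 1 − 0.2790816 = 0.7209184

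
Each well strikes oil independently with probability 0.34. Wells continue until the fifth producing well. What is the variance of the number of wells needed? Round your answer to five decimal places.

Y = total wells until the fifth success; negative binomial with r=5, p=0.34.
Var(Y) = r(1−p)/p² = 5·0.66 / 0.34² = 28.5467128

28.54671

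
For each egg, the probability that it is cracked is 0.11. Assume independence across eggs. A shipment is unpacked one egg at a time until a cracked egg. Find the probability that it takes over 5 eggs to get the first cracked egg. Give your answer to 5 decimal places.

0.55841

Y = number of eggs to the first success; geometric, p = 0.11.
P(Y > 5) = P(first 5 all fail) = (1−p)^5 = 0.5584059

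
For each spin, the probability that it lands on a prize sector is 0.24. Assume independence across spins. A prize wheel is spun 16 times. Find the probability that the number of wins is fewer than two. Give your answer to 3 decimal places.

X ~ Binomial(16, 0.24); P(X ≤ 1) = Σ C(16,k) p^k (1−p)^(16−k) over k:
  k=0: C(16,0)·0.24^0·0.76^16 = 0.01239
  k=1: C(16,1)·0.24^1·0.76^15 = 0.06259
Total = 0.07498

0.075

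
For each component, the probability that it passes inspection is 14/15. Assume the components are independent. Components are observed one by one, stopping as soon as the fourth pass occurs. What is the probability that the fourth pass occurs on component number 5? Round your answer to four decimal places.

Y = trial on which the fourth success occurs; negative binomial, r=4, p=0.933333.
P(Y=5) = C(4,3) · p^4 · (1−p)^1
= 4 · 0.75883 · 0.066667 = 0.202356

0.2024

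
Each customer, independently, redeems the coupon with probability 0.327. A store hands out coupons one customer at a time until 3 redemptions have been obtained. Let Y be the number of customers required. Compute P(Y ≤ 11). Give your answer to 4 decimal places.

Finishing within 11 customers ⇔ at least 3 successes in the first 11. With X ~ Binomial(11, 0.327), P(Y ≤ 11) = 1 − P(X ≤ 2).
  k=0: C(11,0)·0.327^0·0.673^11 = 0.012828
  k=1: C(11,1)·0.327^1·0.673^10 = 0.068563
  k=2: C(11,2)·0.327^2·0.673^9 = 0.166569
1 − 0.247960 = 0.752040

0.7520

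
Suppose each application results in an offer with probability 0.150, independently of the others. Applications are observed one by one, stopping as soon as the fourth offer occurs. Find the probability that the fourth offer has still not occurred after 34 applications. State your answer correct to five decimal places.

0.22847

Needing more than 34 applications ⇔ fewer than 4 successes in the first 34. With X ~ Binomial(34, 0.15), P(Y > 34) = P(X ≤ 3).
  k=0: C(34,0)·0.15^0·0.85^34 = 0.0039833
  k=1: C(34,1)·0.15^1·0.85^33 = 0.0238998
  k=2: C(34,2)·0.15^2·0.85^32 = 0.0695907
  k=3: C(34,3)·0.15^3·0.85^31 = 0.1309942
P(X ≤ 3) = 0.2284680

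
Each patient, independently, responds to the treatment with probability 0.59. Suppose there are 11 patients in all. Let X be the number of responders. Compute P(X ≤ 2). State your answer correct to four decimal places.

0.0072

X ~ Binomial(11, 0.59); P(X ≤ 2) = Σ C(11,k) p^k (1−p)^(11−k) over k:
  k=0: C(11,0)·0.59^0·0.41^11 = 0.000055
  k=1: C(11,1)·0.59^1·0.41^10 = 0.000871
  k=2: C(11,2)·0.59^2·0.41^9 = 0.006268
Total = 0.007194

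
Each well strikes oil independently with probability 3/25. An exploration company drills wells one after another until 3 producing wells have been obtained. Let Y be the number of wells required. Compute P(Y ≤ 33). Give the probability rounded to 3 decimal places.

0.775

Finishing within 33 wells ⇔ at least 3 successes in the first 33. With X ~ Binomial(33, 0.12), P(Y ≤ 33) = 1 − P(X ≤ 2).
  k=0: C(33,0)·0.12^0·0.88^33 = 0.01472
  k=1: C(33,1)·0.12^1·0.88^32 = 0.06624
  k=2: C(33,2)·0.12^2·0.88^31 = 0.14453
1 − 0.22549 = 0.77451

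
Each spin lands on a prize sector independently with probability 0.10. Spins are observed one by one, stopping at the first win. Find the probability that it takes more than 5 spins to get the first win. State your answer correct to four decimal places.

0.5905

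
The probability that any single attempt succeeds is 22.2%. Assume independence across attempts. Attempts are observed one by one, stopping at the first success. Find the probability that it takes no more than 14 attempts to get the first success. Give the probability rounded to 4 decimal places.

Y = number of attempts to the first success; geometric, p = 0.222.
P(Y ≤ 14) = 1 − (1−p)^14 = 1 − 0.029766 = 0.970234

0.9702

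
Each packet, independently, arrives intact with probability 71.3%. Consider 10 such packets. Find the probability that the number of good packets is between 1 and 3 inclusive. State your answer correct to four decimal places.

0.0081

X ~ Binomial(10, 0.713); P(1 ≤ X ≤ 3) = Σ C(10,k) p^k (1−p)^(10−k) over k:
  k=1: C(10,1)·0.713^1·0.287^9 = 0.000094
  k=2: C(10,2)·0.713^2·0.287^8 = 0.001053
  k=3: C(10,3)·0.713^3·0.287^7 = 0.006976
Total = 0.008124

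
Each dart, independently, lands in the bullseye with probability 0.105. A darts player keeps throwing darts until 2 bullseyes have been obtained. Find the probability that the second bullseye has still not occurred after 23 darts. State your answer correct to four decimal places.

0.2884

Needing more than 23 darts ⇔ fewer than 2 successes in the first 23. With X ~ Binomial(23, 0.105), P(Y > 23) = P(X ≤ 1).
  k=0: C(23,0)·0.105^0·0.895^23 = 0.077970
  k=1: C(23,1)·0.105^1·0.895^22 = 0.210389
P(X ≤ 1) = 0.288360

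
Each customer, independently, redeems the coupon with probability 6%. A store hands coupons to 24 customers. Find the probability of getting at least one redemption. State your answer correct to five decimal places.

0.77350

P(at least one) = 1 − P(none) = 1 − (1 − 0.06)^24
= 1 − 0.2265001 = 0.7734999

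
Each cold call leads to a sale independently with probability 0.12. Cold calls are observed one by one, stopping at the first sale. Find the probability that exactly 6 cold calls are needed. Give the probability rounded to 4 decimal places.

0.0633

Geometric (trials to first success), p = 0.12.
P(Y = 6) = (1−p)^5 · p = 0.52773 · 0.12 = 0.063328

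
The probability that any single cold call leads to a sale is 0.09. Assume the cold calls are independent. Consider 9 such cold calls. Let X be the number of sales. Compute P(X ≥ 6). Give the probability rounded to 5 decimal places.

0.00004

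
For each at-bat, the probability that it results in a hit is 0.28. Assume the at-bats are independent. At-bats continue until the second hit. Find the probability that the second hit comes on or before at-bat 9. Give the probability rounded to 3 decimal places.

0.766

Finishing within 9 at-bats ⇔ at least 2 successes in the first 9. With X ~ Binomial(9, 0.28), P(Y ≤ 9) = 1 − P(X ≤ 1).
  k=0: C(9,0)·0.28^0·0.72^9 = 0.05200
  k=1: C(9,1)·0.28^1·0.72^8 = 0.18200
1 − 0.23399 = 0.76601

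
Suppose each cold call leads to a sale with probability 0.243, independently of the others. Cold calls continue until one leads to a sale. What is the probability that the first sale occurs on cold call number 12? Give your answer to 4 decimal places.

Geometric (trials to first success), p = 0.243.
P(Y = 12) = (1−p)^11 · p = 0.046779 · 0.243 = 0.011367

0.0114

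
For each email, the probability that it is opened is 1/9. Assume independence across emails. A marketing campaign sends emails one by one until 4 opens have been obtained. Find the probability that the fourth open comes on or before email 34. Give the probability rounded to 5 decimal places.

Finishing within 34 emails ⇔ at least 4 successes in the first 34. With X ~ Binomial(34, 0.111111), P(Y ≤ 34) = 1 − P(X ≤ 3).
  k=0: C(34,0)·0.111111^0·0.888889^34 = 0.0182312
  k=1: C(34,1)·0.111111^1·0.888889^33 = 0.0774824
  k=2: C(34,2)·0.111111^2·0.888889^32 = 0.1598075
  k=3: C(34,3)·0.111111^3·0.888889^31 = 0.2130767
1 − 0.4685977 = 0.5314023

0.53140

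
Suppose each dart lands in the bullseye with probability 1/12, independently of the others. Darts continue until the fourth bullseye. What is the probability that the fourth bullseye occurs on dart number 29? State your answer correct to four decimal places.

0.0179

Y = trial on which the fourth success occurs; negative binomial, r=4, p=0.083333.
P(Y=29) = C(28,3) · p^4 · (1−p)^25
= 3276 · 4.8225e-05 · 0.11358 = 0.017943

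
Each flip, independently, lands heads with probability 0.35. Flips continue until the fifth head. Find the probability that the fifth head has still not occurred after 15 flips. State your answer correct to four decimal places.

0.3519

Needing more than 15 flips ⇔ fewer than 5 successes in the first 15. With X ~ Binomial(15, 0.35), P(Y > 15) = P(X ≤ 4).
  k=0: C(15,0)·0.35^0·0.65^15 = 0.001562
  k=1: C(15,1)·0.35^1·0.65^14 = 0.012617
  k=2: C(15,2)·0.35^2·0.65^13 = 0.047555
  k=3: C(15,3)·0.35^3·0.65^12 = 0.110962
  k=4: C(15,4)·0.35^4·0.65^11 = 0.179247
P(X ≤ 4) = 0.351943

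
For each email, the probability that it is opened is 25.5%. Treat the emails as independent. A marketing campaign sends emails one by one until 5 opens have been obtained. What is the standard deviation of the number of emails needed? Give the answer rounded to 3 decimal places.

7.569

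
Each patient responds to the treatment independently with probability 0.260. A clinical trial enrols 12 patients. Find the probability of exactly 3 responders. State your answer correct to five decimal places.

X ~ Binomial(n=12, p=0.26).
P(X=3) = C(12,3) · p^3 · (1−p)^9
= 220 · 0.017576 · 0.06654 = 0.2572931

0.25729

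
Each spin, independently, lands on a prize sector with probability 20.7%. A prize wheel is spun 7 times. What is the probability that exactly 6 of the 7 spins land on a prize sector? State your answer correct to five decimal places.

0.00044

X ~ Binomial(n=7, p=0.207).
P(X=6) = C(7,6) · p^6 · (1−p)^1
= 7 · 7.8672e-05 · 0.793 = 0.0004367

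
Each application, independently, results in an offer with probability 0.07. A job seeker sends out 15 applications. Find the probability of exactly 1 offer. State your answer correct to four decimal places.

X ~ Binomial(n=15, p=0.07).
P(X=1) = C(15,1) · p^1 · (1−p)^14
= 15 · 0.07 · 0.36204 = 0.380146

0.3801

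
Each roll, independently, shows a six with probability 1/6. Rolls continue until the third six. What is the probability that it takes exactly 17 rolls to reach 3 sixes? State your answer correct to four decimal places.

Y = trial on which the third success occurs; negative binomial, r=3, p=0.166667.
P(Y=17) = C(16,2) · p^3 · (1−p)^14
= 120 · 0.0046296 · 0.077887 = 0.043270

0.0433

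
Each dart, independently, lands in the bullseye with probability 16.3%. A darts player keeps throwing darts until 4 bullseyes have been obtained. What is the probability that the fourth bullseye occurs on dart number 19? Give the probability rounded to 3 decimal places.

Y = trial on which the fourth success occurs; negative binomial, r=4, p=0.163.
P(Y=19) = C(18,3) · p^4 · (1−p)^15
= 816 · 0.00070591 · 0.069324 = 0.03993

0.040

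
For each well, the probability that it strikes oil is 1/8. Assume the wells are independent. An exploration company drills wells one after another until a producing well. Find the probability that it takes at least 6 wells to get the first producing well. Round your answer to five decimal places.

0.51291

Y = number of wells to the first success; geometric, p = 0.125.
P(Y > 5) = P(first 5 all fail) = (1−p)^5 = 0.5129089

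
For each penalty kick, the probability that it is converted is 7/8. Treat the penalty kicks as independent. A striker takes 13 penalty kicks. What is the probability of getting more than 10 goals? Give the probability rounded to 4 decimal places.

X ~ Binomial(13, 0.875); P(X ≥ 11) = Σ C(13,k) p^k (1−p)^(13−k) over k:
  k=11: C(13,11)·0.875^11·0.125^2 = 0.280545
  k=12: C(13,12)·0.875^12·0.125^1 = 0.327303
  k=13: C(13,13)·0.875^13·0.125^0 = 0.176240
Total = 0.784089

0.7841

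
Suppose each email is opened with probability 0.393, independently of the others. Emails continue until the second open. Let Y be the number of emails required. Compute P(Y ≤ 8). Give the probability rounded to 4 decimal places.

0.8861

Finishing within 8 emails ⇔ at least 2 successes in the first 8. With X ~ Binomial(8, 0.393), P(Y ≤ 8) = 1 − P(X ≤ 1).
  k=0: C(8,0)·0.393^0·0.607^8 = 0.018429
  k=1: C(8,1)·0.393^1·0.607^7 = 0.095456
1 − 0.113885 = 0.886115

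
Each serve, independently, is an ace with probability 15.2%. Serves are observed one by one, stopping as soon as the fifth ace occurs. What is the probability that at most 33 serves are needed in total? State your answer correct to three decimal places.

0.577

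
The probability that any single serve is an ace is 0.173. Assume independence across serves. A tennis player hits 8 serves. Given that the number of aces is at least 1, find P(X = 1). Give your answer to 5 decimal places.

0.46872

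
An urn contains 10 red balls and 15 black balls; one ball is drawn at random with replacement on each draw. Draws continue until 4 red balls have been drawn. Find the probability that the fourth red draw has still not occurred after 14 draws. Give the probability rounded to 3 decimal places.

0.124

Needing more than 14 draws ⇔ fewer than 4 successes in the first 14. With X ~ Binomial(14, 0.40), P(Y > 14) = P(X ≤ 3).
  k=0: C(14,0)·0.40^0·0.60^14 = 0.00078
  k=1: C(14,1)·0.40^1·0.60^13 = 0.00731
  k=2: C(14,2)·0.40^2·0.60^12 = 0.03169
  k=3: C(14,3)·0.40^3·0.60^11 = 0.08452
P(X ≤ 3) = 0.12431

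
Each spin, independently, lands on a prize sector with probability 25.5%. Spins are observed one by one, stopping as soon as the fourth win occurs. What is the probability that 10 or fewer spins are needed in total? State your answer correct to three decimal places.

0.236

Finishing within 10 spins ⇔ at least 4 successes in the first 10. With X ~ Binomial(10, 0.255), P(Y ≤ 10) = 1 − P(X ≤ 3).
  k=0: C(10,0)·0.255^0·0.745^10 = 0.05267
  k=1: C(10,1)·0.255^1·0.745^9 = 0.18028
  k=2: C(10,2)·0.255^2·0.745^8 = 0.27768
  k=3: C(10,3)·0.255^3·0.745^7 = 0.25345
1 − 0.76408 = 0.23592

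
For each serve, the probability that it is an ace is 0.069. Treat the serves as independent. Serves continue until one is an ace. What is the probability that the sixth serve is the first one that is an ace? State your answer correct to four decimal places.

0.0483

Geometric (trials to first success), p = 0.069.
P(Y = 6) = (1−p)^5 · p = 0.69944 · 0.069 = 0.048261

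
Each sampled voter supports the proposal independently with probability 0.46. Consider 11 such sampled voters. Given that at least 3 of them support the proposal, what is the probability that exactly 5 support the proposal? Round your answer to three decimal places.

0.250

X ~ Binomial(11, 0.46). Want P(X=5 | X≥3) = P(X=5) / P(X≥3).
P(X=5) = C(11,5)·0.46^5·0.54^6 = 0.23594
P(X≥3) = 1 − 0.00114 − 0.01067 − 0.04544 = 0.94276
Ratio = 0.23594 / 0.94276 = 0.25026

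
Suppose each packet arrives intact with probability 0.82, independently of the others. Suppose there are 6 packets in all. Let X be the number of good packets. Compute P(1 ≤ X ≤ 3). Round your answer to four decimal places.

X ~ Binomial(6, 0.82); P(1 ≤ X ≤ 3) = Σ C(6,k) p^k (1−p)^(6−k) over k:
  k=1: C(6,1)·0.82^1·0.18^5 = 0.000930
  k=2: C(6,2)·0.82^2·0.18^4 = 0.010588
  k=3: C(6,3)·0.82^3·0.18^3 = 0.064312
Total = 0.075829

0.0758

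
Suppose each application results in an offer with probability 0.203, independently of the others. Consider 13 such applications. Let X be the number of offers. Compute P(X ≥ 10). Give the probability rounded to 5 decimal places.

0.00002

X ~ Binomial(13, 0.203); P(X ≥ 10) = Σ C(13,k) p^k (1−p)^(13−k) over k:
  k=10: C(13,10)·0.203^10·0.797^3 = 0.0000172
  k=11: C(13,11)·0.203^11·0.797^2 = 0.0000012
  k=12: C(13,12)·0.203^12·0.797^1 = 0.0000001
  k=13: C(13,13)·0.203^13·0.797^0 = 0.0000000
Total = 0.0000185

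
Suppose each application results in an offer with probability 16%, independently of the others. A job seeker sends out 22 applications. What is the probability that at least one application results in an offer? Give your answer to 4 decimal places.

P(at least one) = 1 − P(none) = 1 − (1 − 0.16)^22
= 1 − 0.021585 = 0.978415

0.9784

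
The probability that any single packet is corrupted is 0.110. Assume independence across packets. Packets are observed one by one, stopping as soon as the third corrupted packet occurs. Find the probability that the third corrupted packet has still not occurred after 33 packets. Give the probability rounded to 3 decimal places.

Needing more than 33 packets ⇔ fewer than 3 successes in the first 33. With X ~ Binomial(33, 0.11), P(Y > 33) = P(X ≤ 2).
  k=0: C(33,0)·0.11^0·0.89^33 = 0.02137
  k=1: C(33,1)·0.11^1·0.89^32 = 0.08717
  k=2: C(33,2)·0.11^2·0.89^31 = 0.17239
P(X ≤ 2) = 0.28094

0.281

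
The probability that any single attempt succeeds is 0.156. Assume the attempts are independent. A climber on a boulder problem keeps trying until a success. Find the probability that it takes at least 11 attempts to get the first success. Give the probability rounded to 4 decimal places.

Y = number of attempts to the first success; geometric, p = 0.156.
P(Y > 10) = P(first 10 all fail) = (1−p)^10 = 0.183411

0.1834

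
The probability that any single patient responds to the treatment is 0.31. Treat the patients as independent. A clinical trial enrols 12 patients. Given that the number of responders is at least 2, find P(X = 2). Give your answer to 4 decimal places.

0.1676

X ~ Binomial(12, 0.31). Want P(X=2 | X≥2) = P(X=2) / P(X≥2).
P(X=2) = C(12,2)·0.31^2·0.69^10 = 0.155152
P(X≥2) = 1 − 0.011646 − 0.062789 = 0.925565
Ratio = 0.155152 / 0.925565 = 0.167630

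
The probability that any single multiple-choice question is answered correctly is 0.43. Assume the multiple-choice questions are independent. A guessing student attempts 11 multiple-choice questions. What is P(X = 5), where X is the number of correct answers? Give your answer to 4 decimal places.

X ~ Binomial(n=11, p=0.43).
P(X=5) = C(11,5) · p^5 · (1−p)^6
= 462 · 0.014701 · 0.034296 = 0.232934

0.2329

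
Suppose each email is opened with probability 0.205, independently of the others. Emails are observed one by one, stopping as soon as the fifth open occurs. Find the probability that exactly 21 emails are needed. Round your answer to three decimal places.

Y = trial on which the fifth success occurs; negative binomial, r=5, p=0.205.
P(Y=21) = C(20,4) · p^5 · (1−p)^16
= 4845 · 0.00036205 · 0.025461 = 0.04466

0.045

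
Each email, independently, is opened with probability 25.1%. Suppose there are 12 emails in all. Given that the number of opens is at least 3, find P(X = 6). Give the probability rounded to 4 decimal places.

0.0666

X ~ Binomial(12, 0.251). Want P(X=6 | X≥3) = P(X=6) / P(X≥3).
P(X=6) = C(12,6)·0.251^6·0.749^6 = 0.040795
P(X≥3) = 1 − 0.031173 − 0.125359 − 0.231052 = 0.612416
Ratio = 0.040795 / 0.612416 = 0.066613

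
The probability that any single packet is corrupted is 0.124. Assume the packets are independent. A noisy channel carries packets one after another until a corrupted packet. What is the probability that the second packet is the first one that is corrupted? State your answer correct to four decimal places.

Geometric (trials to first success), p = 0.124.
P(Y = 2) = (1−p)^1 · p = 0.876 · 0.124 = 0.108624

0.1086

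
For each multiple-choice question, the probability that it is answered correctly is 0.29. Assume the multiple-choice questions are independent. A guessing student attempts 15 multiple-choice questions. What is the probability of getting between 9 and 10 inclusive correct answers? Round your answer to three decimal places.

X ~ Binomial(15, 0.29); P(9 ≤ X ≤ 10) = Σ C(15,k) p^k (1−p)^(15−k) over k:
  k=9: C(15,9)·0.29^9·0.71^6 = 0.00930
  k=10: C(15,10)·0.29^10·0.71^5 = 0.00228
Total = 0.01158

0.012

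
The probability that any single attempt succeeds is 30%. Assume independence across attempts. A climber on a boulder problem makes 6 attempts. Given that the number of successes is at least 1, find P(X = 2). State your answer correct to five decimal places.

X ~ Binomial(6, 0.30). Want P(X=2 | X≥1) = P(X=2) / P(X≥1).
P(X=2) = C(6,2)·0.30^2·0.70^4 = 0.3241350
P(X≥1) = 1 − 0.1176490 = 0.8823510
Ratio = 0.3241350 / 0.8823510 = 0.3673538

0.36735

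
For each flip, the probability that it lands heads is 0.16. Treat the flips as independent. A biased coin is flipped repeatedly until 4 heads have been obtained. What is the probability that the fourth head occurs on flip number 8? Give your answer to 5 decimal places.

Y = trial on which the fourth success occurs; negative binomial, r=4, p=0.16.
P(Y=8) = C(7,3) · p^4 · (1−p)^4
= 35 · 0.00065536 · 0.49787 = 0.0114200

0.01142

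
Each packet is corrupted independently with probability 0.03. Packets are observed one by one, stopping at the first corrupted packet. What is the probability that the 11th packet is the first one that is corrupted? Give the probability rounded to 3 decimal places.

0.022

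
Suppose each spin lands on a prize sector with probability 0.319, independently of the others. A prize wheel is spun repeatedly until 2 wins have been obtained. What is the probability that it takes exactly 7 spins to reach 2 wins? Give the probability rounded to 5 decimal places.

0.08943

Y = trial on which the second success occurs; negative binomial, r=2, p=0.319.
P(Y=7) = C(6,1) · p^2 · (1−p)^5
= 6 · 0.10176 · 0.14647 = 0.0894269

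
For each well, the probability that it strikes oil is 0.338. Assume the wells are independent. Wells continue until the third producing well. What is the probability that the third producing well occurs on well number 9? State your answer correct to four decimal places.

0.0910

Y = trial on which the third success occurs; negative binomial, r=3, p=0.338.
P(Y=9) = C(8,2) · p^3 · (1−p)^6
= 28 · 0.038614 · 0.084168 = 0.091003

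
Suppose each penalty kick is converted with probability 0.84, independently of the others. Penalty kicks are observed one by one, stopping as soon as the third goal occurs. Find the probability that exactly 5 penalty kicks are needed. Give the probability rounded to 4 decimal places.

Y = trial on which the third success occurs; negative binomial, r=3, p=0.84.
P(Y=5) = C(4,2) · p^3 · (1−p)^2
= 6 · 0.5927 · 0.0256 = 0.091039

0.0910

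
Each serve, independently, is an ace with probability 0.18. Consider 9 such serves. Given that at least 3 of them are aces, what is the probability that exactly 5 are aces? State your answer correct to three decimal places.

0.051

X ~ Binomial(9, 0.18). Want P(X=5 | X≥3) = P(X=5) / P(X≥3).
P(X=5) = C(9,5)·0.18^5·0.82^4 = 0.01076
P(X≥3) = 1 − 0.16762 − 0.33115 − 0.29077 = 0.21046
Ratio = 0.01076 / 0.21046 = 0.05115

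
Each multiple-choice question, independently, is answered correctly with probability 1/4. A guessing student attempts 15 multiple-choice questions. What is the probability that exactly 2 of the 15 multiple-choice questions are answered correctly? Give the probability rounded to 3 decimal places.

0.156

X ~ Binomial(n=15, p=0.25).
P(X=2) = C(15,2) · p^2 · (1−p)^13
= 105 · 0.0625 · 0.023757 = 0.15591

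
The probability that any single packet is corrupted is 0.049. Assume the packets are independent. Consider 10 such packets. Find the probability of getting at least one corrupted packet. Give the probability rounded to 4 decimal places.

P(at least one) = 1 − P(none) = 1 − (1 − 0.049)^10
= 1 − 0.605069 = 0.394931

0.3949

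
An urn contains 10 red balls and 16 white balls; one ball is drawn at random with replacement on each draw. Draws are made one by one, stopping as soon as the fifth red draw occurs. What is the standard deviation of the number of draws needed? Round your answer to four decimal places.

Y = total draws until the fifth success; negative binomial with r=5, p=0.384615.
SD(Y) = √[r(1−p)/p²] = √(20.800000) = 4.560702

4.5607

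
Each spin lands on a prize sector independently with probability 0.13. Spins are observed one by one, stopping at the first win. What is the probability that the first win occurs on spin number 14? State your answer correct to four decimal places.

Geometric (trials to first success), p = 0.13.
P(Y = 14) = (1−p)^13 · p = 0.16359 · 0.13 = 0.021266

0.0213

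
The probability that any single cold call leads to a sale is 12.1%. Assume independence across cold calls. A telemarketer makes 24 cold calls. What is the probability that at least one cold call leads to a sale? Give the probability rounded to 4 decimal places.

P(at least one) = 1 − P(none) = 1 − (1 − 0.121)^24
= 1 − 0.045262 = 0.954738

0.9547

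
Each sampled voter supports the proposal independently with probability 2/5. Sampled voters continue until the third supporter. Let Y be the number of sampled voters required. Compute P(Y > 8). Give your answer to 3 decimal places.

0.315

Needing more than 8 sampled voters ⇔ fewer than 3 successes in the first 8. With X ~ Binomial(8, 0.40), P(Y > 8) = P(X ≤ 2).
  k=0: C(8,0)·0.40^0·0.60^8 = 0.01680
  k=1: C(8,1)·0.40^1·0.60^7 = 0.08958
  k=2: C(8,2)·0.40^2·0.60^6 = 0.20902
P(X ≤ 2) = 0.31539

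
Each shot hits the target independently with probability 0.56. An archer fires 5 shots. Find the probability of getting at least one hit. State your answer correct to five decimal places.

0.98351

P(at least one) = 1 − P(none) = 1 − (1 − 0.56)^5
= 1 − 0.0164916 = 0.9835084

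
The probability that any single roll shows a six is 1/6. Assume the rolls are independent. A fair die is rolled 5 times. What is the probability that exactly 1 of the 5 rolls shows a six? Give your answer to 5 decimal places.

0.40188

X ~ Binomial(n=5, p=0.166667).
P(X=1) = C(5,1) · p^1 · (1−p)^4
= 5 · 0.16667 · 0.48225 = 0.4018776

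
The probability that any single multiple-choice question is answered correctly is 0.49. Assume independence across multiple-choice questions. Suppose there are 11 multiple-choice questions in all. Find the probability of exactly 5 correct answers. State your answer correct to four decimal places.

0.2296

X ~ Binomial(n=11, p=0.49).
P(X=5) = C(11,5) · p^5 · (1−p)^6
= 462 · 0.028248 · 0.017596 = 0.229638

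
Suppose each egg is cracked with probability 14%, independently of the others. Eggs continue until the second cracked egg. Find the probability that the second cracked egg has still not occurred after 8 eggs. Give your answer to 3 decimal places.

Needing more than 8 eggs ⇔ fewer than 2 successes in the first 8. With X ~ Binomial(8, 0.14), P(Y > 8) = P(X ≤ 1).
  k=0: C(8,0)·0.14^0·0.86^8 = 0.29922
  k=1: C(8,1)·0.14^1·0.86^7 = 0.38968
P(X ≤ 1) = 0.68890

0.689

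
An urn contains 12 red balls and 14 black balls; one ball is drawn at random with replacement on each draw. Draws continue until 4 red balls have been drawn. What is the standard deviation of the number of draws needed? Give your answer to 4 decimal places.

Y = total draws until the fourth success; negative binomial with r=4, p=0.461538.
SD(Y) = √[r(1−p)/p²] = √(10.111111) = 3.179797

3.1798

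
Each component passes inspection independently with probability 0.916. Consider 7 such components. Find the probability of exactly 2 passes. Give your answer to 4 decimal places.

0.0001

X ~ Binomial(n=7, p=0.916).
P(X=2) = C(7,2) · p^2 · (1−p)^5
= 21 · 0.83906 · 4.1821e-06 = 0.000074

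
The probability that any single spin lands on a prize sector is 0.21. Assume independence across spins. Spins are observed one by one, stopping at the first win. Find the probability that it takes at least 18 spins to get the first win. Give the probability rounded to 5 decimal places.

0.01818

Y = number of spins to the first success; geometric, p = 0.21.
P(Y > 17) = P(first 17 all fail) = (1−p)^17 = 0.0181828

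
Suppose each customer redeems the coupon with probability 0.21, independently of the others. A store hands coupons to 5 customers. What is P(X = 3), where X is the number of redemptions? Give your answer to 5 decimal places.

X ~ Binomial(n=5, p=0.21).
P(X=3) = C(5,3) · p^3 · (1−p)^2
= 10 · 0.009261 · 0.6241 = 0.0577979

0.05780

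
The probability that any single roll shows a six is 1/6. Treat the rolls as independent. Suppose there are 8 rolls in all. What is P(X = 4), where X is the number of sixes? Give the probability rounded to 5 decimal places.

0.02605

X ~ Binomial(n=8, p=0.166667).
P(X=4) = C(8,4) · p^4 · (1−p)^4
= 70 · 0.0007716 · 0.48225 = 0.0260476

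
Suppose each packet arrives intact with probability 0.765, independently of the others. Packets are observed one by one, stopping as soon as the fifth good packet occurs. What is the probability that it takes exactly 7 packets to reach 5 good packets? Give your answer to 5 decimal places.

0.21704

Y = trial on which the fifth success occurs; negative binomial, r=5, p=0.765.
P(Y=7) = C(6,4) · p^5 · (1−p)^2
= 15 · 0.262 · 0.055225 = 0.2170372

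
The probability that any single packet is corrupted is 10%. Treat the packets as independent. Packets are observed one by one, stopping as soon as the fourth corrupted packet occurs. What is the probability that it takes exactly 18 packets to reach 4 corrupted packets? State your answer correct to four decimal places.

Y = trial on which the fourth success occurs; negative binomial, r=4, p=0.10.
P(Y=18) = C(17,3) · p^4 · (1−p)^14
= 680 · 0.0001 · 0.22877 = 0.015556

0.0156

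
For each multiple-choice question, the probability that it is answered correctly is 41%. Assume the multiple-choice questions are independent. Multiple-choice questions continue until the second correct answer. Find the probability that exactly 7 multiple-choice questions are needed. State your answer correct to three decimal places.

Y = trial on which the second success occurs; negative binomial, r=2, p=0.41.
P(Y=7) = C(6,1) · p^2 · (1−p)^5
= 6 · 0.1681 · 0.071492 = 0.07211

0.072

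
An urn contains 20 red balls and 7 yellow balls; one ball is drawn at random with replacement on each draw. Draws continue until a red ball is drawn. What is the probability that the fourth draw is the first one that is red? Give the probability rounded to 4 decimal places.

0.0129

Geometric (trials to first success), p = 0.740741.
P(Y = 4) = (1−p)^3 · p = 0.017426 · 0.740741 = 0.012908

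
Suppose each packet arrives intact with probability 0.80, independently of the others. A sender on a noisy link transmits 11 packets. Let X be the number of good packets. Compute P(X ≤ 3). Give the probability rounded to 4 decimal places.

X ~ Binomial(11, 0.80); P(X ≤ 3) = Σ C(11,k) p^k (1−p)^(11−k) over k:
  k=0: C(11,0)·0.80^0·0.20^11 = 0.000000
  k=1: C(11,1)·0.80^1·0.20^10 = 0.000001
  k=2: C(11,2)·0.80^2·0.20^9 = 0.000018
  k=3: C(11,3)·0.80^3·0.20^8 = 0.000216
Total = 0.000235

0.0002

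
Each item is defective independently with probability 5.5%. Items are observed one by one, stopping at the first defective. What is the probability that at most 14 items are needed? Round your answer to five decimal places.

0.54706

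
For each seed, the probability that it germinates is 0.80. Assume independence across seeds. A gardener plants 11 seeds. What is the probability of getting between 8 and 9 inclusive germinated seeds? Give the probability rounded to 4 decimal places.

0.5167

X ~ Binomial(11, 0.80); P(8 ≤ X ≤ 9) = Σ C(11,k) p^k (1−p)^(11−k) over k:
  k=8: C(11,8)·0.80^8·0.20^3 = 0.221459
  k=9: C(11,9)·0.80^9·0.20^2 = 0.295279
Total = 0.516738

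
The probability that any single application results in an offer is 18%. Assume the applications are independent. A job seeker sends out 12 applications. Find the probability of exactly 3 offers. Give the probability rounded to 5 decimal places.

X ~ Binomial(n=12, p=0.18).
P(X=3) = C(12,3) · p^3 · (1−p)^9
= 220 · 0.005832 · 0.16762 = 0.2150626

0.21506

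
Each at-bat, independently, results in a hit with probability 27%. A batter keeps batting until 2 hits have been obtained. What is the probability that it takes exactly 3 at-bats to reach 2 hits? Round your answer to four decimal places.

0.1064

Y = trial on which the second success occurs; negative binomial, r=2, p=0.27.
P(Y=3) = C(2,1) · p^2 · (1−p)^1
= 2 · 0.0729 · 0.73 = 0.106434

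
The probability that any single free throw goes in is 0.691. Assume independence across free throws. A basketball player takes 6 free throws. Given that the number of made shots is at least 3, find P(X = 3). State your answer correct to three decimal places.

0.211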